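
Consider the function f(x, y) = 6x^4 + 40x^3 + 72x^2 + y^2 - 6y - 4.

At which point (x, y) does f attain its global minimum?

f(x,y) separates as P(x) + Q(y) − 4, so its minimum is min P + min Q − 4.
P'(x) = 24x(x + 2)(x + 3) vanishes at x ∈ {-3, -2, 0}; Q'(y) = 2y - 6 vanishes at y ∈ {3}.
Local minima of P (where P''>0): P(-3)=54, P(0)=0. Local minima of Q: Q(3)=-9.
So the global minimum of f is P(0) + Q(3) − 4 = 0 − 9 − 4 = -13, attained at (0, 3).

(0, 3)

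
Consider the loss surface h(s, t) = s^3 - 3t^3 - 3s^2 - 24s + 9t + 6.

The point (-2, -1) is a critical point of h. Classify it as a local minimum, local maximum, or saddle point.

saddle point

The mixed partial ∂²h/∂s∂t is 0, so the Hessian at any point is diag(h_ss, h_tt) = diag(6(s - 1), -18t).
At (-2, -1): H = diag(-18, 18).
The eigenvalues have opposite signs, so H is indefinite: a saddle point.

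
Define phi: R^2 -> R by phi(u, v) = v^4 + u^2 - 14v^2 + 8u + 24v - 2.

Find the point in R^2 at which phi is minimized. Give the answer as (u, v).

(-4, -3)

phi(u,v) separates as P(u) + Q(v) − 2, so its minimum is min P + min Q − 2.
P'(u) = 2u + 8 vanishes at u ∈ {-4}; Q'(v) = 4(v - 2)(v - 1)(v + 3) vanishes at v ∈ {-3, 1, 2}.
Local minima of P (where P''>0): P(-4)=-16. Local minima of Q: Q(-3)=-117, Q(2)=8.
So the global minimum of phi is P(-4) + Q(-3) − 2 = -16 − 117 − 2 = -135, attained at (-4, -3).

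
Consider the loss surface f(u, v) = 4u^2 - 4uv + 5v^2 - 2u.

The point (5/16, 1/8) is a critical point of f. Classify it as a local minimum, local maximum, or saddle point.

The Hessian of f is constant: H = [[8, -4], [-4, 10]].
det(H) = 8·10 − (-4)² = 64.
det(H) > 0 and tr(H) = 18 > 0, so H is positive definite and the point is a local minimum.

local minimum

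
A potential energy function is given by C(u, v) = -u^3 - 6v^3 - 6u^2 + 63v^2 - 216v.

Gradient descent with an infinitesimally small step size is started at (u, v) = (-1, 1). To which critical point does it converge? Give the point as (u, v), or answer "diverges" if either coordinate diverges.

C is separable, so gradient descent decouples: u follows -∂C/∂u, v follows -∂C/∂v.
∂C/∂u = -3u(u + 4); at u=-1 this is 9, so u decreases.
∂C/∂v = -18(v - 4)(v - 3); at v=1 this is -108, so v increases.
u converges to its nearest critical value -4 (a local min of the u-part); v converges to 3. The iterate converges to (-4, 3).

(-4, 3)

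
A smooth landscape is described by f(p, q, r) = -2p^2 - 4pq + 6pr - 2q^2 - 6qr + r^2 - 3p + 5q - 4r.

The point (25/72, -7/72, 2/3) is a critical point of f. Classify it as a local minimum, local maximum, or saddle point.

The Hessian is constant: H = [[-4, -4, 6], [-4, -4, -6], [6, -6, 2]].
Leading principal minors: Δ₁ = -4, Δ₂ = 0, Δ₃ = 576.
The minors fit neither the all-positive nor the alternating-sign pattern, so H is indefinite: a saddle point.

saddle point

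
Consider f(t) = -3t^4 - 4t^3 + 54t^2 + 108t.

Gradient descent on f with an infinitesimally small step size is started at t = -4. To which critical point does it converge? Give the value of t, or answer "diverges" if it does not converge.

diverges

f'(t) = -12(t - 3)(t + 1)(t + 3), so f'(-4) = 252.
Gradient descent moves in the -f' direction, i.e. t is decreasing.
There is no critical point below t=-4, and f' keeps the same sign, so the iterate runs off to −∞.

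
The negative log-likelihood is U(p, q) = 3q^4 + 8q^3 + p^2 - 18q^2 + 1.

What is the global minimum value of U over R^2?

U(p,q) separates as A(p) + B(q) + 1, so its minimum is min A + min B + 1.
A'(p) = 2p vanishes at p ∈ {0}; B'(q) = 12q(q - 1)(q + 3) vanishes at q ∈ {-3, 0, 1}.
Local minima of A (where A''>0): A(0)=0. Local minima of B: B(-3)=-135, B(1)=-7.
So the global minimum of U is A(0) + B(-3) + 1 = 0 − 135 + 1 = -134, attained at (0, -3).

-134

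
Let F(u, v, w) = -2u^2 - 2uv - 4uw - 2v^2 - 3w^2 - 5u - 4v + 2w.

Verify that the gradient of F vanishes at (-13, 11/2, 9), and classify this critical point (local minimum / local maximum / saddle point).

∇F = (-4u - 2v - 4w - 5, -2u - 4v - 4, -4u - 6w + 2); substituting (-13, 11/2, 9) gives ∇F = (0, 0, 0), so (-13, 11/2, 9) is indeed a critical point.
The Hessian is constant: H = [[-4, -2, -4], [-2, -4, 0], [-4, 0, -6]].
Leading principal minors: Δ₁ = -4, Δ₂ = 12, Δ₃ = -8.
The minors alternate sign starting negative (−, +, −), so H is negative definite: a local maximum.

local maximum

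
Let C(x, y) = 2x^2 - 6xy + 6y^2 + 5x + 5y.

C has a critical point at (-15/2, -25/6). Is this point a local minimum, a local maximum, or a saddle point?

The Hessian of C is constant: H = [[4, -6], [-6, 12]].
det(H) = 4·12 − (-6)² = 12.
det(H) > 0 and tr(H) = 16 > 0, so H is positive definite and the point is a local minimum.

local minimum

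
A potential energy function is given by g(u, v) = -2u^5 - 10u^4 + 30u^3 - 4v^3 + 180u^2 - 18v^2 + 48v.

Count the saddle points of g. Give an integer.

g separates as a function of u plus a function of v, so ∇g=0 decouples.
∂g/∂u = -10u(u - 3)(u + 3)(u + 4) = 0 at u ∈ {-4, -3, 0, 3}; ∂g/∂v = -12(v - 1)(v + 4) = 0 at v ∈ {-4, 1}.
The Hessian is diagonal: diag(g_uu, g_vv). Second derivatives: g_uu(-4)=280, g_uu(-3)=-180, g_uu(0)=360, g_uu(3)=-1260; g_vv(-4)=60, g_vv(1)=-60.
Saddle points occur where the two diagonal entries have opposite signs: (-4, 1), (-3, -4), (0, 1), (3, -4). Count: 4.

4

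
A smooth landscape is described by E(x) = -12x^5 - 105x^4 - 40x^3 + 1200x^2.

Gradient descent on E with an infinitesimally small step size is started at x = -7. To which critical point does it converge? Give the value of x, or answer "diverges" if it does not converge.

-5

E'(x) = -60x(x - 2)(x + 4)(x + 5), so E'(-7) = -22680.
Gradient descent moves in the -E' direction, i.e. x is increasing.
The nearest critical point in that direction is x = -5, where E'' = 2100 > 0 (a local minimum). The iterate converges there.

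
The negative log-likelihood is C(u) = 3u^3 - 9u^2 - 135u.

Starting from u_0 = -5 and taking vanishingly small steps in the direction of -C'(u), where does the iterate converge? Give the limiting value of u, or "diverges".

C'(u) = 9(u - 5)(u + 3), so C'(-5) = 180.
Gradient descent moves in the -C' direction, i.e. u is decreasing.
There is no critical point below u=-5, and C' keeps the same sign, so the iterate runs off to −∞.

diverges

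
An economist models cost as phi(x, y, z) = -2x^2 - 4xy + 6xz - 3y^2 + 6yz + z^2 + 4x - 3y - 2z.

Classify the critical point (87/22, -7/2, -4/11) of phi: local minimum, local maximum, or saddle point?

saddle point

The Hessian is constant: H = [[-4, -4, 6], [-4, -6, 6], [6, 6, 2]].
Leading principal minors: Δ₁ = -4, Δ₂ = 8, Δ₃ = 88.
The minors fit neither the all-positive nor the alternating-sign pattern, so H is indefinite: a saddle point.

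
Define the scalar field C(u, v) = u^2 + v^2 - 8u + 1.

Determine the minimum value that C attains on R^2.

-15

C(u,v) separates as P(u) + Q(v) + 1, so its minimum is min P + min Q + 1.
P'(u) = 2u - 8 vanishes at u ∈ {4}; Q'(v) = 2v vanishes at v ∈ {0}.
Local minima of P (where P''>0): P(4)=-16. Local minima of Q: Q(0)=0.
So the global minimum of C is P(4) + Q(0) + 1 = -16 + 0 + 1 = -15, attained at (4, 0).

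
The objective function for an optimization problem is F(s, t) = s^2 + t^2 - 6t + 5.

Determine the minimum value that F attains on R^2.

-4

F(s,t) separates as P(s) + Q(t) + 5, so its minimum is min P + min Q + 5.
P'(s) = 2s vanishes at s ∈ {0}; Q'(t) = 2(t - 3) vanishes at t ∈ {3}.
Local minima of P (where P''>0): P(0)=0. Local minima of Q: Q(3)=-9.
So the global minimum of F is P(0) + Q(3) + 5 = 0 − 9 + 5 = -4, attained at (0, 3).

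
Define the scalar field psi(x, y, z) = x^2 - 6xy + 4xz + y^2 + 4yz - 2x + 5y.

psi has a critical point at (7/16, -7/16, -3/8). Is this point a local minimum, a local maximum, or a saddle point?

The Hessian is constant: H = [[2, -6, 4], [-6, 2, 4], [4, 4, 0]].
Leading principal minors: Δ₁ = 2, Δ₂ = -32, Δ₃ = -256.
The minors fit neither the all-positive nor the alternating-sign pattern, so H is indefinite: a saddle point.

saddle point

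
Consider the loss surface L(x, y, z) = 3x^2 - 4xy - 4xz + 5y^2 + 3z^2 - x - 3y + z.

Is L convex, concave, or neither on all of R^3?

convex

L is quadratic, so its Hessian is the constant matrix H = [[6, -4, -4], [-4, 10, 0], [-4, 0, 6]].
Leading principal minors: 6, 44, 104.
All positive ⇒ H ≻ 0 ⇒ convex.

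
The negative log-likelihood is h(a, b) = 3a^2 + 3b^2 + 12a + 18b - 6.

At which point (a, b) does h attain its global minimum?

(-2, -3)

h(a,b) separates as P(a) + Q(b) − 6, so its minimum is min P + min Q − 6.
P'(a) = 6a + 12 vanishes at a ∈ {-2}; Q'(b) = 6b + 18 vanishes at b ∈ {-3}.
Local minima of P (where P''>0): P(-2)=-12. Local minima of Q: Q(-3)=-27.
So the global minimum of h is P(-2) + Q(-3) − 6 = -12 − 27 − 6 = -45, attained at (-2, -3).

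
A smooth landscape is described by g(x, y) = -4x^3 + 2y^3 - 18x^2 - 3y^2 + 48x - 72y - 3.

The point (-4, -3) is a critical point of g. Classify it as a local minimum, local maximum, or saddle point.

The mixed partial ∂²g/∂x∂y is 0, so the Hessian at any point is diag(g_xx, g_yy) = diag(-12(2x + 3), 6(2y - 1)).
At (-4, -3): H = diag(60, -42).
The eigenvalues have opposite signs, so H is indefinite: a saddle point.

saddle point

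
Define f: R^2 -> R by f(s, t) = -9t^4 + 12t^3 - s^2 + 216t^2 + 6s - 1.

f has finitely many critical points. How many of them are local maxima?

2

f separates as a function of s plus a function of t, so ∇f=0 decouples.
∂f/∂s = -2(s - 3) = 0 at s ∈ {3}; ∂f/∂t = -36t(t - 4)(t + 3) = 0 at t ∈ {-3, 0, 4}.
The Hessian is diagonal: diag(f_ss, f_tt). Second derivatives: f_ss(3)=-2; f_tt(-3)=-756, f_tt(0)=432, f_tt(4)=-1008.
Local maxima occur where both diagonal entries negative: (3, -3), (3, 4). Count: 2.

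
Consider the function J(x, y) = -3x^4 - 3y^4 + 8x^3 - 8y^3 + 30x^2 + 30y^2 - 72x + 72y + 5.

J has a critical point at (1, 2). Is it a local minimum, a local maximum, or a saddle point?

saddle point

The mixed partial ∂²J/∂x∂y is 0, so the Hessian at any point is diag(J_xx, J_yy) = diag(12(-3x^2 + 4x + 5), 12(-3y^2 - 4y + 5)).
At (1, 2): H = diag(72, -180).
The eigenvalues have opposite signs, so H is indefinite: a saddle point.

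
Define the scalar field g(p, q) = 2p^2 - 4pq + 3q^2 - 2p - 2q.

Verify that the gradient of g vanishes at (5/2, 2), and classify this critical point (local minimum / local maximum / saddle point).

∇g = (4p - 4q - 2, -4p + 6q - 2); substituting (5/2, 2) gives ∇g = (0, 0), so (5/2, 2) is indeed a critical point.
The Hessian of g is constant: H = [[4, -4], [-4, 6]].
det(H) = 4·6 − (-4)² = 8.
det(H) > 0 and tr(H) = 10 > 0, so H is positive definite and the point is a local minimum.

local minimum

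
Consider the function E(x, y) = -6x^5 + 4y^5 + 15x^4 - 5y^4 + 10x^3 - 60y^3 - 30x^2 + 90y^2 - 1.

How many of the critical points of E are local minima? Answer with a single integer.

E separates as a function of x plus a function of y, so ∇E=0 decouples.
∂E/∂x = -30x(x - 2)(x - 1)(x + 1) = 0 at x ∈ {-1, 0, 1, 2}; ∂E/∂y = 20y(y - 3)(y - 1)(y + 3) = 0 at y ∈ {-3, 0, 1, 3}.
The Hessian is diagonal: diag(E_xx, E_yy). Second derivatives: E_xx(-1)=180, E_xx(0)=-60, E_xx(1)=60, E_xx(2)=-180; E_yy(-3)=-1440, E_yy(0)=180, E_yy(1)=-160, E_yy(3)=720.
Local minima occur where both diagonal entries positive: (-1, 0), (-1, 3), (1, 0), (1, 3). Count: 4.

4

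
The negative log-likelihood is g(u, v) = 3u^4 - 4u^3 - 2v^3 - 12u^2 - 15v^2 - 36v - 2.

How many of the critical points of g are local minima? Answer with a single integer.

2

g separates as a function of u plus a function of v, so ∇g=0 decouples.
∂g/∂u = 12u(u - 2)(u + 1) = 0 at u ∈ {-1, 0, 2}; ∂g/∂v = -6(v + 2)(v + 3) = 0 at v ∈ {-3, -2}.
The Hessian is diagonal: diag(g_uu, g_vv). Second derivatives: g_uu(-1)=36, g_uu(0)=-24, g_uu(2)=72; g_vv(-3)=6, g_vv(-2)=-6.
Local minima occur where both diagonal entries positive: (-1, -3), (2, -3). Count: 2.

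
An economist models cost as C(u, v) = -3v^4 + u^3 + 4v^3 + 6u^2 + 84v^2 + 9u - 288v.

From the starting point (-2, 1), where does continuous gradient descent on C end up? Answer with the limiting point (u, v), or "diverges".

(-1, 2)

C is separable, so gradient descent decouples: u follows -∂C/∂u, v follows -∂C/∂v.
∂C/∂u = 3(u + 1)(u + 3); at u=-2 this is -3, so u increases.
∂C/∂v = -12(v - 3)(v - 2)(v + 4); at v=1 this is -120, so v increases.
u converges to its nearest critical value -1 (a local min of the u-part); v converges to 2. The iterate converges to (-1, 2).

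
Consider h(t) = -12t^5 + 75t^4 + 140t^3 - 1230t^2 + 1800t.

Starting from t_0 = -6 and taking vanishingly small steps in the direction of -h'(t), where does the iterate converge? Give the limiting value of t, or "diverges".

-3

h'(t) = -60(t - 5)(t - 2)(t - 1)(t + 3), so h'(-6) = -110880.
Gradient descent moves in the -h' direction, i.e. t is increasing.
The nearest critical point in that direction is t = -3, where h'' = 9600 > 0 (a local minimum). The iterate converges there.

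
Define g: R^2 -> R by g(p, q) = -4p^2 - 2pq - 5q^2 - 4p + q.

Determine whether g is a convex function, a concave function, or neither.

concave

g is quadratic, so its Hessian is the constant matrix H = [[-8, -2], [-2, -10]].
det(H) = 76, tr(H) = -18.
det(H) > 0 and tr(H) < 0, so H is negative definite everywhere: concave.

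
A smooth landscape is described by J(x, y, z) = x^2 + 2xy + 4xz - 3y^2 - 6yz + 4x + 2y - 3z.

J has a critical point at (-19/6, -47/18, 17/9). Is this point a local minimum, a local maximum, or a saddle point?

saddle point

The Hessian is constant: H = [[2, 2, 4], [2, -6, -6], [4, -6, 0]].
Leading principal minors: Δ₁ = 2, Δ₂ = -16, Δ₃ = -72.
The minors fit neither the all-positive nor the alternating-sign pattern, so H is indefinite: a saddle point.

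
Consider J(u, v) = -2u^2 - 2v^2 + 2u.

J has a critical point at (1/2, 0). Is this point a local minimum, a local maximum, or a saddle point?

local maximum

The Hessian of J is constant: H = [[-4, 0], [0, -4]].
det(H) = (-4)·(-4) − 0² = 16.
det(H) > 0 and tr(H) = -8 < 0, so H is negative definite and the point is a local maximum.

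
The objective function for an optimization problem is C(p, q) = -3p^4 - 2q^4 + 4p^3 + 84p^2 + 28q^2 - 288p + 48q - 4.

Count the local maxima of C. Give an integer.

4

C separates as a function of p plus a function of q, so ∇C=0 decouples.
∂C/∂p = -12(p - 3)(p - 2)(p + 4) = 0 at p ∈ {-4, 2, 3}; ∂C/∂q = -8(q - 3)(q + 1)(q + 2) = 0 at q ∈ {-2, -1, 3}.
The Hessian is diagonal: diag(C_pp, C_qq). Second derivatives: C_pp(-4)=-504, C_pp(2)=72, C_pp(3)=-84; C_qq(-2)=-40, C_qq(-1)=32, C_qq(3)=-160.
Local maxima occur where both diagonal entries negative: (-4, -2), (-4, 3), (3, -2), (3, 3). Count: 4.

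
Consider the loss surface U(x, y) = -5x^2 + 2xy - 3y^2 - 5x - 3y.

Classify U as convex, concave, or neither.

U is quadratic, so its Hessian is the constant matrix H = [[-10, 2], [2, -6]].
det(H) = 56, tr(H) = -16.
det(H) > 0 and tr(H) < 0, so H is negative definite everywhere: concave.

concave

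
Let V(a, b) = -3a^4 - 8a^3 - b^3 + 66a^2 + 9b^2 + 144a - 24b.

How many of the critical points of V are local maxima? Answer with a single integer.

2

V separates as a function of a plus a function of b, so ∇V=0 decouples.
∂V/∂a = -12(a - 3)(a + 1)(a + 4) = 0 at a ∈ {-4, -1, 3}; ∂V/∂b = -3(b - 4)(b - 2) = 0 at b ∈ {2, 4}.
The Hessian is diagonal: diag(V_aa, V_bb). Second derivatives: V_aa(-4)=-252, V_aa(-1)=144, V_aa(3)=-336; V_bb(2)=6, V_bb(4)=-6.
Local maxima occur where both diagonal entries negative: (-4, 4), (3, 4). Count: 2.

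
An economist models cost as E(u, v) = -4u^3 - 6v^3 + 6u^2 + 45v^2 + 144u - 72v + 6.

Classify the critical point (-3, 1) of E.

local minimum

The mixed partial ∂²E/∂u∂v is 0, so the Hessian at any point is diag(E_uu, E_vv) = diag(12(-2u + 1), 18(-2v + 5)).
At (-3, 1): H = diag(84, 54).
Both eigenvalues are positive, so H is positive definite: a local minimum.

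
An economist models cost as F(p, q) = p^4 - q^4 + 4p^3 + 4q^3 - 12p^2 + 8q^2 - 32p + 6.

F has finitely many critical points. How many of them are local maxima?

2

F separates as a function of p plus a function of q, so ∇F=0 decouples.
∂F/∂p = 4(p - 2)(p + 1)(p + 4) = 0 at p ∈ {-4, -1, 2}; ∂F/∂q = -4q(q - 4)(q + 1) = 0 at q ∈ {-1, 0, 4}.
The Hessian is diagonal: diag(F_pp, F_qq). Second derivatives: F_pp(-4)=72, F_pp(-1)=-36, F_pp(2)=72; F_qq(-1)=-20, F_qq(0)=16, F_qq(4)=-80.
Local maxima occur where both diagonal entries negative: (-1, -1), (-1, 4). Count: 2.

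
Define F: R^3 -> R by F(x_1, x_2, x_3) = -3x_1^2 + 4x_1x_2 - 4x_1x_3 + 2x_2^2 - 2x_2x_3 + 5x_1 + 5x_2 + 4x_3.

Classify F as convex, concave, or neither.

neither

F is quadratic, so its Hessian is the constant matrix H = [[-6, 4, -4], [4, 4, -2], [-4, -2, 0]].
Leading principal minors: -6, -40, 24.
Neither pattern holds ⇒ H is indefinite ⇒ neither convex nor concave.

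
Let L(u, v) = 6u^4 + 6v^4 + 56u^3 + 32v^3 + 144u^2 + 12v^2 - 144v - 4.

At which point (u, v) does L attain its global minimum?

L(u,v) separates as P(u) + Q(v) − 4, so its minimum is min P + min Q − 4.
P'(u) = 24u(u + 3)(u + 4) vanishes at u ∈ {-4, -3, 0}; Q'(v) = 24(v - 1)(v + 2)(v + 3) vanishes at v ∈ {-3, -2, 1}.
Local minima of P (where P''>0): P(-4)=256, P(0)=0. Local minima of Q: Q(-3)=162, Q(1)=-94.
So the global minimum of L is P(0) + Q(1) − 4 = 0 − 94 − 4 = -98, attained at (0, 1).

(0, 1)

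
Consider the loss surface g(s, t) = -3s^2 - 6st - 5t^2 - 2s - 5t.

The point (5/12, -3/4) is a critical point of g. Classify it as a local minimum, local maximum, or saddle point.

local maximum

The Hessian of g is constant: H = [[-6, -6], [-6, -10]].
det(H) = (-6)·(-10) − (-6)² = 24.
det(H) > 0 and tr(H) = -16 < 0, so H is negative definite and the point is a local maximum.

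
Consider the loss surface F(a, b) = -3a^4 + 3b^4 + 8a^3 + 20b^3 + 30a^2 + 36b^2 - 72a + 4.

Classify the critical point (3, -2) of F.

local maximum

The mixed partial ∂²F/∂a∂b is 0, so the Hessian at any point is diag(F_aa, F_bb) = diag(12(-3a^2 + 4a + 5), 12(3b^2 + 10b + 6)).
At (3, -2): H = diag(-120, -24).
Both eigenvalues are negative, so H is negative definite: a local maximum.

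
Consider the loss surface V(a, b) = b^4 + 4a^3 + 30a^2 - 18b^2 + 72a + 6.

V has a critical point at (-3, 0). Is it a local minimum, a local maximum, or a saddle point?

local maximum

The mixed partial ∂²V/∂a∂b is 0, so the Hessian at any point is diag(V_aa, V_bb) = diag(12(2a + 5), 12(b^2 - 3)).
At (-3, 0): H = diag(-12, -36).
Both eigenvalues are negative, so H is negative definite: a local maximum.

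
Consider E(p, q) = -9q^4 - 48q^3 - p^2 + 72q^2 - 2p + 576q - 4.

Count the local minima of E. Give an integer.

0

E separates as a function of p plus a function of q, so ∇E=0 decouples.
∂E/∂p = -2(p + 1) = 0 at p ∈ {-1}; ∂E/∂q = -36(q - 2)(q + 2)(q + 4) = 0 at q ∈ {-4, -2, 2}.
The Hessian is diagonal: diag(E_pp, E_qq). Second derivatives: E_pp(-1)=-2; E_qq(-4)=-432, E_qq(-2)=288, E_qq(2)=-864.
Local minima occur where both diagonal entries positive: none. Count: 0.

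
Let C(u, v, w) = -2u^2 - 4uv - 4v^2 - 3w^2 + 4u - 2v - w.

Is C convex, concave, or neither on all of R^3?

C is quadratic, so its Hessian is the constant matrix H = [[-4, -4, 0], [-4, -8, 0], [0, 0, -6]].
Leading principal minors: -4, 16, -96.
Signs alternate −, +, − ⇒ H ≺ 0 ⇒ concave.

concave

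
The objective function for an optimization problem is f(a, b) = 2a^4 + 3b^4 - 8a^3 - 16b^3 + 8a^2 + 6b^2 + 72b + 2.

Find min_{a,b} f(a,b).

f(a,b) separates as P(a) + Q(b) + 2, so its minimum is min P + min Q + 2.
P'(a) = 8a(a - 2)(a - 1) vanishes at a ∈ {0, 1, 2}; Q'(b) = 12(b - 3)(b - 2)(b + 1) vanishes at b ∈ {-1, 2, 3}.
Local minima of P (where P''>0): P(0)=0, P(2)=0. Local minima of Q: Q(-1)=-47, Q(3)=81.
So the global minimum of f is P(0) + Q(-1) + 2 = 0 − 47 + 2 = -45, attained at (0, -1).

-45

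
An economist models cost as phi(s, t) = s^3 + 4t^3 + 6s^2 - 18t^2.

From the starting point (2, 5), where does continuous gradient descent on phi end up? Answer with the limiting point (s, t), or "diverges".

(0, 3)

phi is separable, so gradient descent decouples: s follows -∂phi/∂s, t follows -∂phi/∂t.
∂phi/∂s = 3s(s + 4); at s=2 this is 36, so s decreases.
∂phi/∂t = 12t(t - 3); at t=5 this is 120, so t decreases.
s converges to its nearest critical value 0 (a local min of the s-part); t converges to 3. The iterate converges to (0, 3).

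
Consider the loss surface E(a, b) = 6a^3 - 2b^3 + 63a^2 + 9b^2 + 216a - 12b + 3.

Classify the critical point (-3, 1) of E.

The mixed partial ∂²E/∂a∂b is 0, so the Hessian at any point is diag(E_aa, E_bb) = diag(18(2a + 7), 6(-2b + 3)).
At (-3, 1): H = diag(18, 6).
Both eigenvalues are positive, so H is positive definite: a local minimum.

local minimum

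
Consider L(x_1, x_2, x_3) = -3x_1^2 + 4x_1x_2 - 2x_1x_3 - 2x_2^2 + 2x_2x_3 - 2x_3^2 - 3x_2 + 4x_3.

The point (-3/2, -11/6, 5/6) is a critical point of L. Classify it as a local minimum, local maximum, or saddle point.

The Hessian is constant: H = [[-6, 4, -2], [4, -4, 2], [-2, 2, -4]].
Leading principal minors: Δ₁ = -6, Δ₂ = 8, Δ₃ = -24.
The minors alternate sign starting negative (−, +, −), so H is negative definite: a local maximum.

local maximum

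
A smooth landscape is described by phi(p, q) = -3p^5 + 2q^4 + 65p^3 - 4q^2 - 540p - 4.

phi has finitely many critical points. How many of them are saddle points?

6

phi separates as a function of p plus a function of q, so ∇phi=0 decouples.
∂phi/∂p = -15(p - 3)(p - 2)(p + 2)(p + 3) = 0 at p ∈ {-3, -2, 2, 3}; ∂phi/∂q = 8q(q - 1)(q + 1) = 0 at q ∈ {-1, 0, 1}.
The Hessian is diagonal: diag(phi_pp, phi_qq). Second derivatives: phi_pp(-3)=450, phi_pp(-2)=-300, phi_pp(2)=300, phi_pp(3)=-450; phi_qq(-1)=16, phi_qq(0)=-8, phi_qq(1)=16.
Saddle points occur where the two diagonal entries have opposite signs: (-3, 0), (-2, -1), (-2, 1), (2, 0), (3, -1), (3, 1). Count: 6.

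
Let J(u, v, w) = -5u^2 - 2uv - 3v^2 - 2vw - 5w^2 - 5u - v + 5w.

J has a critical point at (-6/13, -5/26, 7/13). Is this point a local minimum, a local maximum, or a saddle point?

The Hessian is constant: H = [[-10, -2, 0], [-2, -6, -2], [0, -2, -10]].
Leading principal minors: Δ₁ = -10, Δ₂ = 56, Δ₃ = -520.
The minors alternate sign starting negative (−, +, −), so H is negative definite: a local maximum.

local maximum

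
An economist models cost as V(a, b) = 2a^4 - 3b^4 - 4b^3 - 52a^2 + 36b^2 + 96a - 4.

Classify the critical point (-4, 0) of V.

The mixed partial ∂²V/∂a∂b is 0, so the Hessian at any point is diag(V_aa, V_bb) = diag(8(3a^2 - 13), 12(-3b^2 - 2b + 6)).
At (-4, 0): H = diag(280, 72).
Both eigenvalues are positive, so H is positive definite: a local minimum.

local minimum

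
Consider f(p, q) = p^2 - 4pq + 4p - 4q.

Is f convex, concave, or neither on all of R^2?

f is quadratic, so its Hessian is the constant matrix H = [[2, -4], [-4, 0]].
det(H) = -16, tr(H) = 2.
det(H) < 0, so H is indefinite: neither convex nor concave.

neither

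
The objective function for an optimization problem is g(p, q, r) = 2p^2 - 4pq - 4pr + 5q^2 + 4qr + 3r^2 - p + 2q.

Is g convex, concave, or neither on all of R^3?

convex

g is quadratic, so its Hessian is the constant matrix H = [[4, -4, -4], [-4, 10, 4], [-4, 4, 6]].
Leading principal minors: 4, 24, 48.
All positive ⇒ H ≻ 0 ⇒ convex.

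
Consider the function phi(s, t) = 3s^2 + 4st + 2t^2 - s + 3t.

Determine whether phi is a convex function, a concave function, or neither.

phi is quadratic, so its Hessian is the constant matrix H = [[6, 4], [4, 4]].
det(H) = 8, tr(H) = 10.
det(H) > 0 and tr(H) > 0, so H is positive definite everywhere: convex.

convex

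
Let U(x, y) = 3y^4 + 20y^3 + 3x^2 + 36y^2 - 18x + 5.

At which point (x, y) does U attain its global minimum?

U(x,y) separates as P(x) + Q(y) + 5, so its minimum is min P + min Q + 5.
P'(x) = 6x - 18 vanishes at x ∈ {3}; Q'(y) = 12y(y + 2)(y + 3) vanishes at y ∈ {-3, -2, 0}.
Local minima of P (where P''>0): P(3)=-27. Local minima of Q: Q(-3)=27, Q(0)=0.
So the global minimum of U is P(3) + Q(0) + 5 = -27 + 0 + 5 = -22, attained at (3, 0).

(3, 0)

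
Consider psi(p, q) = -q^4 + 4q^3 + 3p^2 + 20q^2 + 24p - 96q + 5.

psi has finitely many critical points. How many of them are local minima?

1

psi separates as a function of p plus a function of q, so ∇psi=0 decouples.
∂psi/∂p = 6(p + 4) = 0 at p ∈ {-4}; ∂psi/∂q = -4(q - 4)(q - 2)(q + 3) = 0 at q ∈ {-3, 2, 4}.
The Hessian is diagonal: diag(psi_pp, psi_qq). Second derivatives: psi_pp(-4)=6; psi_qq(-3)=-140, psi_qq(2)=40, psi_qq(4)=-56.
Local minima occur where both diagonal entries positive: (-4, 2). Count: 1.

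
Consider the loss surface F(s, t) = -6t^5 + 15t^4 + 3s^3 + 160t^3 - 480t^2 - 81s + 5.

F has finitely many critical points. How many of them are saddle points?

F separates as a function of s plus a function of t, so ∇F=0 decouples.
∂F/∂s = 9(s - 3)(s + 3) = 0 at s ∈ {-3, 3}; ∂F/∂t = -30t(t - 4)(t - 2)(t + 4) = 0 at t ∈ {-4, 0, 2, 4}.
The Hessian is diagonal: diag(F_ss, F_tt). Second derivatives: F_ss(-3)=-54, F_ss(3)=54; F_tt(-4)=5760, F_tt(0)=-960, F_tt(2)=720, F_tt(4)=-1920.
Saddle points occur where the two diagonal entries have opposite signs: (-3, -4), (-3, 2), (3, 0), (3, 4). Count: 4.

4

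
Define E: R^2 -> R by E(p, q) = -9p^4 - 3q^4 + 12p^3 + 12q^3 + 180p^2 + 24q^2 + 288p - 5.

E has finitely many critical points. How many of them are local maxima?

4

E separates as a function of p plus a function of q, so ∇E=0 decouples.
∂E/∂p = -36(p - 4)(p + 1)(p + 2) = 0 at p ∈ {-2, -1, 4}; ∂E/∂q = -12q(q - 4)(q + 1) = 0 at q ∈ {-1, 0, 4}.
The Hessian is diagonal: diag(E_pp, E_qq). Second derivatives: E_pp(-2)=-216, E_pp(-1)=180, E_pp(4)=-1080; E_qq(-1)=-60, E_qq(0)=48, E_qq(4)=-240.
Local maxima occur where both diagonal entries negative: (-2, -1), (-2, 4), (4, -1), (4, 4). Count: 4.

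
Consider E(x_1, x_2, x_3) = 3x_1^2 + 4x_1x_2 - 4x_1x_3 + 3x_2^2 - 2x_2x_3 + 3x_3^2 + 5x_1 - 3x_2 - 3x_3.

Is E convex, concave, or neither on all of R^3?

convex

E is quadratic, so its Hessian is the constant matrix H = [[6, 4, -4], [4, 6, -2], [-4, -2, 6]].
Leading principal minors: 6, 20, 64.
All positive ⇒ H ≻ 0 ⇒ convex.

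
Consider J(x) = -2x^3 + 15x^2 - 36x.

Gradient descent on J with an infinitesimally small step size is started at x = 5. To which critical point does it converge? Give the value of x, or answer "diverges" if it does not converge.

diverges

J'(x) = -6(x - 3)(x - 2), so J'(5) = -36.
Gradient descent moves in the -J' direction, i.e. x is increasing.
There is no critical point above x=5, and J' keeps the same sign, so the iterate runs off to +∞.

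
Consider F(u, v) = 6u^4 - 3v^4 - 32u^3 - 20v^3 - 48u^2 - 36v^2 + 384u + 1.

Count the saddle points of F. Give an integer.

F separates as a function of u plus a function of v, so ∇F=0 decouples.
∂F/∂u = 24(u - 4)(u - 2)(u + 2) = 0 at u ∈ {-2, 2, 4}; ∂F/∂v = -12v(v + 2)(v + 3) = 0 at v ∈ {-3, -2, 0}.
The Hessian is diagonal: diag(F_uu, F_vv). Second derivatives: F_uu(-2)=576, F_uu(2)=-192, F_uu(4)=288; F_vv(-3)=-36, F_vv(-2)=24, F_vv(0)=-72.
Saddle points occur where the two diagonal entries have opposite signs: (-2, -3), (-2, 0), (2, -2), (4, -3), (4, 0). Count: 5.

5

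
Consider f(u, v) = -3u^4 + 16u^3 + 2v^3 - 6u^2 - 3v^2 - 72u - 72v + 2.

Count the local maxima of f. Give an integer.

2

f separates as a function of u plus a function of v, so ∇f=0 decouples.
∂f/∂u = -12(u - 3)(u - 2)(u + 1) = 0 at u ∈ {-1, 2, 3}; ∂f/∂v = 6(v - 4)(v + 3) = 0 at v ∈ {-3, 4}.
The Hessian is diagonal: diag(f_uu, f_vv). Second derivatives: f_uu(-1)=-144, f_uu(2)=36, f_uu(3)=-48; f_vv(-3)=-42, f_vv(4)=42.
Local maxima occur where both diagonal entries negative: (-1, -3), (3, -3). Count: 2.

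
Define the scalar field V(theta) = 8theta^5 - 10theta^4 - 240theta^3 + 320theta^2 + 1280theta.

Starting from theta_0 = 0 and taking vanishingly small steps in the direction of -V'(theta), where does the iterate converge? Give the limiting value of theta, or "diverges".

-1

V'(theta) = 40(theta - 4)(theta - 2)(theta + 1)(theta + 4), so V'(0) = 1280.
Gradient descent moves in the -V' direction, i.e. theta is decreasing.
The nearest critical point in that direction is theta = -1, where V'' = 1800 > 0 (a local minimum). The iterate converges there.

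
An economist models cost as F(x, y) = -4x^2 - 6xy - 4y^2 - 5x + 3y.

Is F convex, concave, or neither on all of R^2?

concave

F is quadratic, so its Hessian is the constant matrix H = [[-8, -6], [-6, -8]].
det(H) = 28, tr(H) = -16.
det(H) > 0 and tr(H) < 0, so H is negative definite everywhere: concave.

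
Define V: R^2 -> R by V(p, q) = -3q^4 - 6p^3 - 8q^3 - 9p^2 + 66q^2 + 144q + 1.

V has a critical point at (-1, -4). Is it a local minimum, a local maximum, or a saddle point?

The mixed partial ∂²V/∂p∂q is 0, so the Hessian at any point is diag(V_pp, V_qq) = diag(-18(2p + 1), 12(-3q^2 - 4q + 11)).
At (-1, -4): H = diag(18, -252).
The eigenvalues have opposite signs, so H is indefinite: a saddle point.

saddle point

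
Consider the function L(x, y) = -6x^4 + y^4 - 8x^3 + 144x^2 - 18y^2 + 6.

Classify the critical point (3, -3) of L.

saddle point

The mixed partial ∂²L/∂x∂y is 0, so the Hessian at any point is diag(L_xx, L_yy) = diag(24(-3x^2 - 2x + 12), 12(y^2 - 3)).
At (3, -3): H = diag(-504, 72).
The eigenvalues have opposite signs, so H is indefinite: a saddle point.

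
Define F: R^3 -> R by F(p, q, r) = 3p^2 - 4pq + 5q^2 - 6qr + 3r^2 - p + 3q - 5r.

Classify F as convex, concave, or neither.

F is quadratic, so its Hessian is the constant matrix H = [[6, -4, 0], [-4, 10, -6], [0, -6, 6]].
Leading principal minors: 6, 44, 48.
All positive ⇒ H ≻ 0 ⇒ convex.

convex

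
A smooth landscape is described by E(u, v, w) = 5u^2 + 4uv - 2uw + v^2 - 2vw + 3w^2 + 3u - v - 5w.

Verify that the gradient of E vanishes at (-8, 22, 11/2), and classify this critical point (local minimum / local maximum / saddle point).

∇E = (10u + 4v - 2w + 3, 4u + 2v - 2w - 1, -2u - 2v + 6w - 5); substituting (-8, 22, 11/2) gives ∇E = (0, 0, 0), so (-8, 22, 11/2) is indeed a critical point.
The Hessian is constant: H = [[10, 4, -2], [4, 2, -2], [-2, -2, 6]].
Leading principal minors: Δ₁ = 10, Δ₂ = 4, Δ₃ = 8.
All leading minors are positive, so H is positive definite: a local minimum.

local minimum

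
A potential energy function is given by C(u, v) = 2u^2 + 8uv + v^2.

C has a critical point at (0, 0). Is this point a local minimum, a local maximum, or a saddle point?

saddle point

The Hessian of C is constant: H = [[4, 8], [8, 2]].
det(H) = 4·2 − 8² = -56.
Since det(H) < 0, H is indefinite and the critical point is a saddle point.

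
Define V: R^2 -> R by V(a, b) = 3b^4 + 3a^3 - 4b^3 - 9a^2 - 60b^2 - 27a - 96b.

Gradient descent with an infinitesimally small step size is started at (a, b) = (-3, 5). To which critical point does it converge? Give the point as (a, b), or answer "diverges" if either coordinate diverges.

diverges

V is separable, so gradient descent decouples: a follows -∂V/∂a, b follows -∂V/∂b.
∂V/∂a = 9(a - 3)(a + 1); at a=-3 this is 108, so a decreases.
∂V/∂b = 12(b - 4)(b + 1)(b + 2); at b=5 this is 504, so b decreases.
The a-coordinate has no critical point in that direction and runs off to infinity.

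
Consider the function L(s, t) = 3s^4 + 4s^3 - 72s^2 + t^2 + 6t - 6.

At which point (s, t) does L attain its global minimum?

L(s,t) separates as P(s) + Q(t) − 6, so its minimum is min P + min Q − 6.
P'(s) = 12s(s - 3)(s + 4) vanishes at s ∈ {-4, 0, 3}; Q'(t) = 2(t + 3) vanishes at t ∈ {-3}.
Local minima of P (where P''>0): P(-4)=-640, P(3)=-297. Local minima of Q: Q(-3)=-9.
So the global minimum of L is P(-4) + Q(-3) − 6 = -640 − 9 − 6 = -655, attained at (-4, -3).

(-4, -3)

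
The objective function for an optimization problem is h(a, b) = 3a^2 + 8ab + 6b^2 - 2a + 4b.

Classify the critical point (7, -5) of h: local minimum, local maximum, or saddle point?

The Hessian of h is constant: H = [[6, 8], [8, 12]].
det(H) = 6·12 − 8² = 8.
det(H) > 0 and tr(H) = 18 > 0, so H is positive definite and the point is a local minimum.

local minimum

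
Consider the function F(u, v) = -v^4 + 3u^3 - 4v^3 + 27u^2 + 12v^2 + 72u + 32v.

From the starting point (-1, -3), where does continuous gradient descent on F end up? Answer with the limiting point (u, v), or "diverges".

(-2, -1)

F is separable, so gradient descent decouples: u follows -∂F/∂u, v follows -∂F/∂v.
∂F/∂u = 9(u + 2)(u + 4); at u=-1 this is 27, so u decreases.
∂F/∂v = -4(v - 2)(v + 1)(v + 4); at v=-3 this is -40, so v increases.
u converges to its nearest critical value -2 (a local min of the u-part); v converges to -1. The iterate converges to (-2, -1).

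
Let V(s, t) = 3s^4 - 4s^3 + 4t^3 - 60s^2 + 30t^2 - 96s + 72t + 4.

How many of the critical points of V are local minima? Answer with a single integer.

V separates as a function of s plus a function of t, so ∇V=0 decouples.
∂V/∂s = 12(s - 4)(s + 1)(s + 2) = 0 at s ∈ {-2, -1, 4}; ∂V/∂t = 12(t + 2)(t + 3) = 0 at t ∈ {-3, -2}.
The Hessian is diagonal: diag(V_ss, V_tt). Second derivatives: V_ss(-2)=72, V_ss(-1)=-60, V_ss(4)=360; V_tt(-3)=-12, V_tt(-2)=12.
Local minima occur where both diagonal entries positive: (-2, -2), (4, -2). Count: 2.

2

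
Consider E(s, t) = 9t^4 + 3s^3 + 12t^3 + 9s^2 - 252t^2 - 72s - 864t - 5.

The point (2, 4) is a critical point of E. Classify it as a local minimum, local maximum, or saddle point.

The mixed partial ∂²E/∂s∂t is 0, so the Hessian at any point is diag(E_ss, E_tt) = diag(18(s + 1), 36(3t^2 + 2t - 14)).
At (2, 4): H = diag(54, 1512).
Both eigenvalues are positive, so H is positive definite: a local minimum.

local minimum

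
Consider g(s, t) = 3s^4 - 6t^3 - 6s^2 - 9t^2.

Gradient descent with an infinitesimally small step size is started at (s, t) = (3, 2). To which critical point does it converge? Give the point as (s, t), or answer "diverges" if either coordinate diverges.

diverges

g is separable, so gradient descent decouples: s follows -∂g/∂s, t follows -∂g/∂t.
∂g/∂s = 12s(s - 1)(s + 1); at s=3 this is 288, so s decreases.
∂g/∂t = -18t(t + 1); at t=2 this is -108, so t increases.
The t-coordinate has no critical point in that direction and runs off to infinity.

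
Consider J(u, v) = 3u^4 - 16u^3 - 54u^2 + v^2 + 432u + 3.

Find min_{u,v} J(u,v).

-1104

J(u,v) separates as P(u) + Q(v) + 3, so its minimum is min P + min Q + 3.
P'(u) = 12(u - 4)(u - 3)(u + 3) vanishes at u ∈ {-3, 3, 4}; Q'(v) = 2v vanishes at v ∈ {0}.
Local minima of P (where P''>0): P(-3)=-1107, P(4)=608. Local minima of Q: Q(0)=0.
So the global minimum of J is P(-3) + Q(0) + 3 = -1107 + 0 + 3 = -1104, attained at (-3, 0).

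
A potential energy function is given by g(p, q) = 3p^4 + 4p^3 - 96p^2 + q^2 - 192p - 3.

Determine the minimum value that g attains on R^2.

g(p,q) separates as A(p) + B(q) − 3, so its minimum is min A + min B − 3.
A'(p) = 12(p - 4)(p + 1)(p + 4) vanishes at p ∈ {-4, -1, 4}; B'(q) = 2q vanishes at q ∈ {0}.
Local minima of A (where A''>0): A(-4)=-256, A(4)=-1280. Local minima of B: B(0)=0.
So the global minimum of g is A(4) + B(0) − 3 = -1280 + 0 − 3 = -1283, attained at (4, 0).

-1283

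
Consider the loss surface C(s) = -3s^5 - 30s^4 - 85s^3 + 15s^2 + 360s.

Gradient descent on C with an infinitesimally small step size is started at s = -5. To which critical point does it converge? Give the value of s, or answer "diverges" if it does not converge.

-4

C'(s) = -15(s - 1)(s + 2)(s + 3)(s + 4), so C'(-5) = -540.
Gradient descent moves in the -C' direction, i.e. s is increasing.
The nearest critical point in that direction is s = -4, where C'' = 150 > 0 (a local minimum). The iterate converges there.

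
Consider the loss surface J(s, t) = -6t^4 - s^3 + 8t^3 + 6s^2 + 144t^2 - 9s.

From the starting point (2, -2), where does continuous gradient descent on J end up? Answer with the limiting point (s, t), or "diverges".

(1, 0)

J is separable, so gradient descent decouples: s follows -∂J/∂s, t follows -∂J/∂t.
∂J/∂s = -3(s - 3)(s - 1); at s=2 this is 3, so s decreases.
∂J/∂t = -24t(t - 4)(t + 3); at t=-2 this is -288, so t increases.
s converges to its nearest critical value 1 (a local min of the s-part); t converges to 0. The iterate converges to (1, 0).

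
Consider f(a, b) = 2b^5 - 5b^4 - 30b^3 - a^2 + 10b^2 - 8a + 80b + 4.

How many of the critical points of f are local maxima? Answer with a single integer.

2

f separates as a function of a plus a function of b, so ∇f=0 decouples.
∂f/∂a = -2(a + 4) = 0 at a ∈ {-4}; ∂f/∂b = 10(b - 4)(b - 1)(b + 1)(b + 2) = 0 at b ∈ {-2, -1, 1, 4}.
The Hessian is diagonal: diag(f_aa, f_bb). Second derivatives: f_aa(-4)=-2; f_bb(-2)=-180, f_bb(-1)=100, f_bb(1)=-180, f_bb(4)=900.
Local maxima occur where both diagonal entries negative: (-4, -2), (-4, 1). Count: 2.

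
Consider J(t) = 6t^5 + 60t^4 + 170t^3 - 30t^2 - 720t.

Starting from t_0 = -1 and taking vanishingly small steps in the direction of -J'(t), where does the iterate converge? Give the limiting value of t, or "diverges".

J'(t) = 30(t - 1)(t + 2)(t + 3)(t + 4), so J'(-1) = -360.
Gradient descent moves in the -J' direction, i.e. t is increasing.
The nearest critical point in that direction is t = 1, where J'' = 1800 > 0 (a local minimum). The iterate converges there.

1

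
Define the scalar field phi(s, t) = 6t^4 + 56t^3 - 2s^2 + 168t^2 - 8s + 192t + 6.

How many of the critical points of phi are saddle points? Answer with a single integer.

phi separates as a function of s plus a function of t, so ∇phi=0 decouples.
∂phi/∂s = -4(s + 2) = 0 at s ∈ {-2}; ∂phi/∂t = 24(t + 1)(t + 2)(t + 4) = 0 at t ∈ {-4, -2, -1}.
The Hessian is diagonal: diag(phi_ss, phi_tt). Second derivatives: phi_ss(-2)=-4; phi_tt(-4)=144, phi_tt(-2)=-48, phi_tt(-1)=72.
Saddle points occur where the two diagonal entries have opposite signs: (-2, -4), (-2, -1). Count: 2.

2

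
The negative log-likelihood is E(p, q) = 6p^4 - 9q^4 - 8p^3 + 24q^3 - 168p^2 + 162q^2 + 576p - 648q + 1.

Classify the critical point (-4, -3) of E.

The mixed partial ∂²E/∂p∂q is 0, so the Hessian at any point is diag(E_pp, E_qq) = diag(24(3p^2 - 2p - 14), 36(-3q^2 + 4q + 9)).
At (-4, -3): H = diag(1008, -1080).
The eigenvalues have opposite signs, so H is indefinite: a saddle point.

saddle point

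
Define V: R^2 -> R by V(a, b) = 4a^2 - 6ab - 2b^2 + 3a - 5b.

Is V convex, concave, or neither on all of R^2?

neither

V is quadratic, so its Hessian is the constant matrix H = [[8, -6], [-6, -4]].
det(H) = -68, tr(H) = 4.
det(H) < 0, so H is indefinite: neither convex nor concave.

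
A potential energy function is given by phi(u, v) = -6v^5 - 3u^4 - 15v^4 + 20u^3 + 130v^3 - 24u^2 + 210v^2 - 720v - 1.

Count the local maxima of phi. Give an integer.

4

phi separates as a function of u plus a function of v, so ∇phi=0 decouples.
∂phi/∂u = -12u(u - 4)(u - 1) = 0 at u ∈ {0, 1, 4}; ∂phi/∂v = -30(v - 3)(v - 1)(v + 2)(v + 4) = 0 at v ∈ {-4, -2, 1, 3}.
The Hessian is diagonal: diag(phi_uu, phi_vv). Second derivatives: phi_uu(0)=-48, phi_uu(1)=36, phi_uu(4)=-144; phi_vv(-4)=2100, phi_vv(-2)=-900, phi_vv(1)=900, phi_vv(3)=-2100.
Local maxima occur where both diagonal entries negative: (0, -2), (0, 3), (4, -2), (4, 3). Count: 4.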